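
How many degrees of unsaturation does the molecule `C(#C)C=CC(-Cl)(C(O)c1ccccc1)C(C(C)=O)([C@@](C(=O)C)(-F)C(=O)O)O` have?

10

Molecular formula from the SMILES: C19H18ClFO6.
DoU = (2C + 2 + N − H − X)/2 = (2·19 + 2 + 0 − 18 − 2)/2 = 20/2 = 10.
(Structurally: 1 ring(s) + 9 π bond(s) = 10.)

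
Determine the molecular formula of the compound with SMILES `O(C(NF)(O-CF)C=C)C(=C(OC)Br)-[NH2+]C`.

C8H14BrF2N2O3+

Heavy atoms from the SMILES: 1 Br, 8 C, 2 F, 2 N, 3 O.
Implicit hydrogens by atom environment:
  3 × C: no H
  3 × O: no H
  2 × C: 3 H each → 6
  2 × C: 2 H each → 4
  2 × F: no H
  1 × Br: no H
  1 × C: 1 H
  1 × N (charge +1): 2 H
  1 × N: 1 H
  Total hydrogens = 14.
Net charge +1.
Molecular formula: C8H14BrF2N2O3+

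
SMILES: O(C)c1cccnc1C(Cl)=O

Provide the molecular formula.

Heavy atoms from the SMILES: 7 C, 1 Cl, 1 N, 2 O.
Implicit hydrogens by atom environment:
  3 × C (aromatic): 1 H each → 3
  2 × C (aromatic): no H
  2 × O: no H
  1 × C: 3 H
  1 × C: no H
  1 × Cl: no H
  1 × N (aromatic): no H
  Total hydrogens = 6.
Molecular formula: C7H6ClNO2

C7H6ClNO2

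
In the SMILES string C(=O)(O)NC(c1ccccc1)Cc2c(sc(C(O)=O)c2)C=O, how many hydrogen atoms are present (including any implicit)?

Hydrogens are implicit in SMILES; fill each atom to its normal valence:
  6 × C (aromatic): 1 H each → 6
  4 × C (aromatic): no H
  3 × O: no H
  2 × C: 1 H each → 2
  2 × C: no H
  2 × O: 1 H each → 2
  1 × C: 2 H
  1 × N: 1 H
  1 × S (aromatic): no H
  Total hydrogens = 13.

13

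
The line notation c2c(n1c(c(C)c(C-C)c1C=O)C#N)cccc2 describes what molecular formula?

Heavy atoms from the SMILES: 15 C, 2 N, 1 O.
Implicit hydrogens by atom environment:
  5 × C (aromatic): 1 H each → 5
  5 × C (aromatic): no H
  2 × C: 3 H each → 6
  1 × C: 2 H
  1 × C: 1 H
  1 × C: no H
  1 × N (aromatic): no H
  1 × N: no H
  1 × O: no H
  Total hydrogens = 14.
Molecular formula: C15H14N2O

C15H14N2O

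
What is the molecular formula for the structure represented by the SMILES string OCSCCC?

Heavy atoms from the SMILES: 4 C, 1 O, 1 S.
Implicit hydrogens by atom environment:
  3 × C: 2 H each → 6
  1 × C: 3 H
  1 × O: 1 H
  1 × S: no H
  Total hydrogens = 10.
Molecular formula: C4H10OS

C4H10OS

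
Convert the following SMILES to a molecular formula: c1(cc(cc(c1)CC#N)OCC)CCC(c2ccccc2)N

Heavy atoms from the SMILES: 19 C, 2 N, 1 O.
Implicit hydrogens by atom environment:
  8 × C (aromatic): 1 H each → 8
  4 × C: 2 H each → 8
  4 × C (aromatic): no H
  1 × C: 3 H
  1 × C: 1 H
  1 × C: no H
  1 × N: 2 H
  1 × N: no H
  1 × O: no H
  Total hydrogens = 22.
Molecular formula: C19H22N2O

C19H22N2O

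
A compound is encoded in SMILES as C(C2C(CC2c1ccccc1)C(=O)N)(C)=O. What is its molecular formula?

C13H15NO2

Heavy atoms from the SMILES: 13 C, 1 N, 2 O.
Implicit hydrogens by atom environment:
  5 × C (aromatic): 1 H each → 5
  3 × C: 1 H each → 3
  2 × C: no H
  2 × O: no H
  1 × C: 3 H
  1 × C: 2 H
  1 × C (aromatic): no H
  1 × N: 2 H
  Total hydrogens = 15.
Molecular formula: C13H15NO2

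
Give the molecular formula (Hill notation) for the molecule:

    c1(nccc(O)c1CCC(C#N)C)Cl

C10H11ClN2O

Heavy atoms from the SMILES: 10 C, 1 Cl, 2 N, 1 O.
Implicit hydrogens by atom environment:
  3 × C (aromatic): no H
  2 × C: 2 H each → 4
  2 × C (aromatic): 1 H each → 2
  1 × C: 3 H
  1 × C: 1 H
  1 × C: no H
  1 × Cl: no H
  1 × N (aromatic): no H
  1 × N: no H
  1 × O: 1 H
  Total hydrogens = 11.
Molecular formula: C10H11ClN2O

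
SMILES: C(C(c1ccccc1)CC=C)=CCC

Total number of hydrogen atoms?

18

Hydrogens are implicit in SMILES; fill each atom to its normal valence:
  5 × C (aromatic): 1 H each → 5
  4 × C: 1 H each → 4
  3 × C: 2 H each → 6
  1 × C: 3 H
  1 × C (aromatic): no H
  Total hydrogens = 18.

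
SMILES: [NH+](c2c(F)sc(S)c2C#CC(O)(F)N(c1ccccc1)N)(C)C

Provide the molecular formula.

C15H16F2N3OS2+

Heavy atoms from the SMILES: 15 C, 2 F, 3 N, 1 O, 2 S.
Implicit hydrogens by atom environment:
  5 × C (aromatic): 1 H each → 5
  5 × C (aromatic): no H
  3 × C: no H
  2 × C: 3 H each → 6
  2 × F: no H
  1 × N: 2 H
  1 × N (charge +1): 1 H
  1 × N: no H
  1 × O: 1 H
  1 × S: 1 H
  1 × S (aromatic): no H
  Total hydrogens = 16.
Net charge +1.
Molecular formula: C15H16F2N3OS2+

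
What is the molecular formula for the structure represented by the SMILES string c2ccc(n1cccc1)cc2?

C10H9N

Heavy atoms from the SMILES: 10 C, 1 N.
Implicit hydrogens by atom environment:
  9 × C (aromatic): 1 H each → 9
  1 × C (aromatic): no H
  1 × N (aromatic): no H
  Total hydrogens = 9.
Molecular formula: C10H9N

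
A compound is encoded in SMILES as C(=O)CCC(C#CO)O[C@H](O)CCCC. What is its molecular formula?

C11H18O4

Heavy atoms from the SMILES: 11 C, 4 O.
Implicit hydrogens by atom environment:
  5 × C: 2 H each → 10
  3 × C: 1 H each → 3
  2 × C: no H
  2 × O: 1 H each → 2
  2 × O: no H
  1 × C: 3 H
  Total hydrogens = 18.
Molecular formula: C11H18O4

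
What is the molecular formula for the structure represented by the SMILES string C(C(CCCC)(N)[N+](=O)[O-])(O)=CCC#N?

C9H15N3O3

Heavy atoms from the SMILES: 9 C, 3 N, 3 O.
Implicit hydrogens by atom environment:
  4 × C: 2 H each → 8
  3 × C: no H
  1 × C: 3 H
  1 × C: 1 H
  1 × N: 2 H
  1 × N (charge +1): no H
  1 × N: no H
  1 × O: 1 H
  1 × O: no H
  1 × O (charge -1): no H
  Total hydrogens = 15.
Molecular formula: C9H15N3O3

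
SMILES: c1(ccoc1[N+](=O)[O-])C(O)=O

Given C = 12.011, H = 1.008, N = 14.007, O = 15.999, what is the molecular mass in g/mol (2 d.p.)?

157.08

Molecular formula: C5H3NO5.
M = 5×12.011 + 3×1.008 + 1×14.007 + 5×15.999 = 157.08 g/mol.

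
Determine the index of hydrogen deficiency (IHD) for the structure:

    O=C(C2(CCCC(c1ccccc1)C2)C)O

6

Molecular formula from the SMILES: C14H18O2.
DoU = (2C + 2 + N − H − X)/2 = (2·14 + 2 + 0 − 18 − 0)/2 = 12/2 = 6.
(Structurally: 2 ring(s) + 4 π bond(s) = 6.)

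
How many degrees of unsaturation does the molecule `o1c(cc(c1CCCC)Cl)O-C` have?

Molecular formula from the SMILES: C9H13ClO2.
DoU = (2C + 2 + N − H − X)/2 = (2·9 + 2 + 0 − 13 − 1)/2 = 6/2 = 3.
(Structurally: 1 ring(s) + 2 π bond(s) = 3.)

3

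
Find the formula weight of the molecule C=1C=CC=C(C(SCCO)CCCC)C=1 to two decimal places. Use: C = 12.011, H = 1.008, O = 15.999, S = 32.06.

Molecular formula: C13H20OS.
M = 13×12.011 + 20×1.008 + 1×15.999 + 1×32.06 = 224.36 g/mol.

224.36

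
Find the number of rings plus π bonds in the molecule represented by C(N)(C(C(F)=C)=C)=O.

Molecular formula from the SMILES: C5H6FNO.
DoU = (2C + 2 + N − H − X)/2 = (2·5 + 2 + 1 − 6 − 1)/2 = 6/2 = 3.
(Structurally: 0 ring(s) + 3 π bond(s) = 3.)

3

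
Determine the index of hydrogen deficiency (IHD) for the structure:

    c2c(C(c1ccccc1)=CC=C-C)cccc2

10

Molecular formula from the SMILES: C17H16.
DoU = (2C + 2 + N − H − X)/2 = (2·17 + 2 + 0 − 16 − 0)/2 = 20/2 = 10.
(Structurally: 2 ring(s) + 8 π bond(s) = 10.)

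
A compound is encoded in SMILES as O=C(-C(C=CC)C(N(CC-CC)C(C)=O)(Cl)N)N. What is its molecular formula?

Heavy atoms from the SMILES: 12 C, 1 Cl, 3 N, 2 O.
Implicit hydrogens by atom environment:
  3 × C: 3 H each → 9
  3 × C: 2 H each → 6
  3 × C: 1 H each → 3
  3 × C: no H
  2 × N: 2 H each → 4
  2 × O: no H
  1 × Cl: no H
  1 × N: no H
  Total hydrogens = 22.
Molecular formula: C12H22ClN3O2

C12H22ClN3O2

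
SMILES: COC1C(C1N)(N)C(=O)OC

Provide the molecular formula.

C6H12N2O3

Heavy atoms from the SMILES: 6 C, 2 N, 3 O.
Implicit hydrogens by atom environment:
  3 × O: no H
  2 × C: 3 H each → 6
  2 × C: 1 H each → 2
  2 × C: no H
  2 × N: 2 H each → 4
  Total hydrogens = 12.
Molecular formula: C6H12N2O3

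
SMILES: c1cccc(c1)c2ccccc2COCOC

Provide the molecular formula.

Heavy atoms from the SMILES: 15 C, 2 O.
Implicit hydrogens by atom environment:
  9 × C (aromatic): 1 H each → 9
  3 × C (aromatic): no H
  2 × C: 2 H each → 4
  2 × O: no H
  1 × C: 3 H
  Total hydrogens = 16.
Molecular formula: C15H16O2

C15H16O2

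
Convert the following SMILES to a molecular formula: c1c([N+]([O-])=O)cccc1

C6H5NO2

Heavy atoms from the SMILES: 6 C, 1 N, 2 O.
Implicit hydrogens by atom environment:
  5 × C (aromatic): 1 H each → 5
  1 × C (aromatic): no H
  1 × N (charge +1): no H
  1 × O: no H
  1 × O (charge -1): no H
  Total hydrogens = 5.
Molecular formula: C6H5NO2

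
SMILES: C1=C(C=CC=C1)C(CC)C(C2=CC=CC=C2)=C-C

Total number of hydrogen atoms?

20

Hydrogens are implicit in SMILES; fill each atom to its normal valence:
  10 × C (aromatic): 1 H each → 10
  2 × C: 3 H each → 6
  2 × C: 1 H each → 2
  2 × C (aromatic): no H
  1 × C: 2 H
  1 × C: no H
  Total hydrogens = 20.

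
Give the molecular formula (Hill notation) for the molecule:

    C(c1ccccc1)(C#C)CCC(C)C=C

C15H18

Heavy atoms from the SMILES: 15 C.
Implicit hydrogens by atom environment:
  5 × C (aromatic): 1 H each → 5
  4 × C: 1 H each → 4
  3 × C: 2 H each → 6
  1 × C: 3 H
  1 × C: no H
  1 × C (aromatic): no H
  Total hydrogens = 18.
Molecular formula: C15H18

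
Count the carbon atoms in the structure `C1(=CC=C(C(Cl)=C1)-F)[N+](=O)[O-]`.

6

The symbol for carbon appears 6 times in the SMILES. (Cl is a single chlorine, not C + l.)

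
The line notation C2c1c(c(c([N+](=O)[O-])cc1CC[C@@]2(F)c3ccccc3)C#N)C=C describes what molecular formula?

Heavy atoms from the SMILES: 19 C, 1 F, 2 N, 2 O.
Implicit hydrogens by atom environment:
  6 × C (aromatic): 1 H each → 6
  6 × C (aromatic): no H
  4 × C: 2 H each → 8
  2 × C: no H
  1 × C: 1 H
  1 × F: no H
  1 × N (charge +1): no H
  1 × N: no H
  1 × O: no H
  1 × O (charge -1): no H
  Total hydrogens = 15.
Molecular formula: C19H15FN2O2

C19H15FN2O2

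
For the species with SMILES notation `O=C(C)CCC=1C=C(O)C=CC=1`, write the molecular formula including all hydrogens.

Heavy atoms from the SMILES: 10 C, 2 O.
Implicit hydrogens by atom environment:
  4 × C (aromatic): 1 H each → 4
  2 × C: 2 H each → 4
  2 × C (aromatic): no H
  1 × C: 3 H
  1 × C: no H
  1 × O: 1 H
  1 × O: no H
  Total hydrogens = 12.
Molecular formula: C10H12O2

C10H12O2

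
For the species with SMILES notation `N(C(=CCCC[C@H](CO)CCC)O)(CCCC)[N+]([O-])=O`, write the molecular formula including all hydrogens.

Heavy atoms from the SMILES: 14 C, 2 N, 4 O.
Implicit hydrogens by atom environment:
  9 × C: 2 H each → 18
  2 × C: 3 H each → 6
  2 × C: 1 H each → 2
  2 × O: 1 H each → 2
  1 × C: no H
  1 × N: no H
  1 × N (charge +1): no H
  1 × O: no H
  1 × O (charge -1): no H
  Total hydrogens = 28.
Molecular formula: C14H28N2O4

C14H28N2O4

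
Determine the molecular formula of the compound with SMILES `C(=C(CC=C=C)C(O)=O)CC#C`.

Heavy atoms from the SMILES: 10 C, 2 O.
Implicit hydrogens by atom environment:
  4 × C: no H
  3 × C: 2 H each → 6
  3 × C: 1 H each → 3
  1 × O: 1 H
  1 × O: no H
  Total hydrogens = 10.
Molecular formula: C10H10O2

C10H10O2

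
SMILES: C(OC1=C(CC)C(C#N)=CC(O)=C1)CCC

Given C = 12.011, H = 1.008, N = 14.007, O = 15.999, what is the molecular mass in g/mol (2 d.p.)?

Molecular formula: C13H17NO2.
M = 13×12.011 + 17×1.008 + 1×14.007 + 2×15.999 = 219.28 g/mol.

219.28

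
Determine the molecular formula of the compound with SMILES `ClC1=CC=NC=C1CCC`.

Heavy atoms from the SMILES: 8 C, 1 Cl, 1 N.
Implicit hydrogens by atom environment:
  3 × C (aromatic): 1 H each → 3
  2 × C: 2 H each → 4
  2 × C (aromatic): no H
  1 × C: 3 H
  1 × Cl: no H
  1 × N (aromatic): no H
  Total hydrogens = 10.
Molecular formula: C8H10ClN

C8H10ClN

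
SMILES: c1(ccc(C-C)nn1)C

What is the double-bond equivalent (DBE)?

4

Molecular formula from the SMILES: C7H10N2.
DoU = (2C + 2 + N − H − X)/2 = (2·7 + 2 + 2 − 10 − 0)/2 = 8/2 = 4.
(Structurally: 1 ring(s) + 3 π bond(s) = 4.)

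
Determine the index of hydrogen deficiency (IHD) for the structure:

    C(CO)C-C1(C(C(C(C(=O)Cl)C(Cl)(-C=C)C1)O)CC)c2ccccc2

7

Molecular formula from the SMILES: C20H26Cl2O3.
DoU = (2C + 2 + N − H − X)/2 = (2·20 + 2 + 0 − 26 − 2)/2 = 14/2 = 7.
(Structurally: 2 ring(s) + 5 π bond(s) = 7.)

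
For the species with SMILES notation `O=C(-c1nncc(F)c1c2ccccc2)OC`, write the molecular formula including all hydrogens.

Heavy atoms from the SMILES: 12 C, 1 F, 2 N, 2 O.
Implicit hydrogens by atom environment:
  6 × C (aromatic): 1 H each → 6
  4 × C (aromatic): no H
  2 × N (aromatic): no H
  2 × O: no H
  1 × C: 3 H
  1 × C: no H
  1 × F: no H
  Total hydrogens = 9.
Molecular formula: C12H9FN2O2

C12H9FN2O2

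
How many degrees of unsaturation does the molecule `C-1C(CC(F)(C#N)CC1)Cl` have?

3

Molecular formula from the SMILES: C7H9ClFN.
DoU = (2C + 2 + N − H − X)/2 = (2·7 + 2 + 1 − 9 − 2)/2 = 6/2 = 3.
(Structurally: 1 ring(s) + 2 π bond(s) = 3.)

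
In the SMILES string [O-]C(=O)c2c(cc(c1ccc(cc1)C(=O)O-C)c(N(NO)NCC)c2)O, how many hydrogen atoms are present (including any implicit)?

Hydrogens are implicit in SMILES; fill each atom to its normal valence:
  6 × C (aromatic): 1 H each → 6
  6 × C (aromatic): no H
  3 × O: no H
  2 × C: 3 H each → 6
  2 × C: no H
  2 × N: 1 H each → 2
  2 × O: 1 H each → 2
  1 × C: 2 H
  1 × N: no H
  1 × O (charge -1): no H
  Total hydrogens = 18.

18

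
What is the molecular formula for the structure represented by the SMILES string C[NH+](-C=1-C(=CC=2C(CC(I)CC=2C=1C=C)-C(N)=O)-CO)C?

C16H22IN2O2+

Heavy atoms from the SMILES: 16 C, 1 I, 2 N, 2 O.
Implicit hydrogens by atom environment:
  5 × C (aromatic): no H
  4 × C: 2 H each → 8
  3 × C: 1 H each → 3
  2 × C: 3 H each → 6
  1 × C (aromatic): 1 H
  1 × C: no H
  1 × I: no H
  1 × N: 2 H
  1 × N (charge +1): 1 H
  1 × O: 1 H
  1 × O: no H
  Total hydrogens = 22.
Net charge +1.
Molecular formula: C16H22IN2O2+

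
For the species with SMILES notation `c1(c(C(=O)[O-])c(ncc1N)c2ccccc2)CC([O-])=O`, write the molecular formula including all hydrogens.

Heavy atoms from the SMILES: 14 C, 2 N, 4 O.
Implicit hydrogens by atom environment:
  6 × C (aromatic): 1 H each → 6
  5 × C (aromatic): no H
  2 × C: no H
  2 × O: no H
  2 × O (charge -1): no H
  1 × C: 2 H
  1 × N: 2 H
  1 × N (aromatic): no H
  Total hydrogens = 10.
Net charge -2.
Molecular formula: [C14H10N2O4]2-

[C14H10N2O4]2-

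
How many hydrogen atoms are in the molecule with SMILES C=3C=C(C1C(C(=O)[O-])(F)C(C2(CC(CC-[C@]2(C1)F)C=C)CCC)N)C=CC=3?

28

Hydrogens are implicit in SMILES; fill each atom to its normal valence:
  7 × C: 2 H each → 14
  5 × C (aromatic): 1 H each → 5
  4 × C: 1 H each → 4
  4 × C: no H
  2 × F: no H
  1 × C: 3 H
  1 × C (aromatic): no H
  1 × N: 2 H
  1 × O: no H
  1 × O (charge -1): no H
  Total hydrogens = 28.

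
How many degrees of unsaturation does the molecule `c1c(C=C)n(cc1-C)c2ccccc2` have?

8

Molecular formula from the SMILES: C13H13N.
DoU = (2C + 2 + N − H − X)/2 = (2·13 + 2 + 1 − 13 − 0)/2 = 16/2 = 8.
(Structurally: 2 ring(s) + 6 π bond(s) = 8.)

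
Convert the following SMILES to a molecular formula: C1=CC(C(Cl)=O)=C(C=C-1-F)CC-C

Heavy atoms from the SMILES: 10 C, 1 Cl, 1 F, 1 O.
Implicit hydrogens by atom environment:
  3 × C (aromatic): 1 H each → 3
  3 × C (aromatic): no H
  2 × C: 2 H each → 4
  1 × C: 3 H
  1 × C: no H
  1 × Cl: no H
  1 × F: no H
  1 × O: no H
  Total hydrogens = 10.
Molecular formula: C10H10ClFO

C10H10ClFO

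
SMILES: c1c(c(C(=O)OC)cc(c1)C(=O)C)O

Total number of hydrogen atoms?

Hydrogens are implicit in SMILES; fill each atom to its normal valence:
  3 × C (aromatic): 1 H each → 3
  3 × C (aromatic): no H
  3 × O: no H
  2 × C: 3 H each → 6
  2 × C: no H
  1 × O: 1 H
  Total hydrogens = 10.

10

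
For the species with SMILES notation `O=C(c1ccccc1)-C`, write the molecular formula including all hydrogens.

C8H8O

Heavy atoms from the SMILES: 8 C, 1 O.
Implicit hydrogens by atom environment:
  5 × C (aromatic): 1 H each → 5
  1 × C: 3 H
  1 × C (aromatic): no H
  1 × C: no H
  1 × O: no H
  Total hydrogens = 8.
Molecular formula: C8H8O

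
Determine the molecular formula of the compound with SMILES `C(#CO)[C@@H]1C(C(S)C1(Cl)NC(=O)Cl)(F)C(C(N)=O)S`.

Heavy atoms from the SMILES: 9 C, 2 Cl, 1 F, 2 N, 3 O, 2 S.
Implicit hydrogens by atom environment:
  6 × C: no H
  3 × C: 1 H each → 3
  2 × Cl: no H
  2 × O: no H
  2 × S: 1 H each → 2
  1 × F: no H
  1 × N: 2 H
  1 × N: 1 H
  1 × O: 1 H
  Total hydrogens = 9.
Molecular formula: C9H9Cl2FN2O3S2

C9H9Cl2FN2O3S2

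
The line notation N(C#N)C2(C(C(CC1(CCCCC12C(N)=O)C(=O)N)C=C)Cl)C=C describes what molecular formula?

Heavy atoms from the SMILES: 17 C, 1 Cl, 4 N, 2 O.
Implicit hydrogens by atom environment:
  7 × C: 2 H each → 14
  6 × C: no H
  4 × C: 1 H each → 4
  2 × N: 2 H each → 4
  2 × O: no H
  1 × Cl: no H
  1 × N: 1 H
  1 × N: no H
  Total hydrogens = 23.
Molecular formula: C17H23ClN4O2

C17H23ClN4O2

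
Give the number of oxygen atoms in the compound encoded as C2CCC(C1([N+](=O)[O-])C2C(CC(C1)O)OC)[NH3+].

4

The symbol for oxygen appears 4 times in the SMILES.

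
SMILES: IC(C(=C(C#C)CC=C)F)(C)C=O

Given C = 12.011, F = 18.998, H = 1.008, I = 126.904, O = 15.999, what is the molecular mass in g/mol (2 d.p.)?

292.09

Molecular formula: C10H10FIO.
M = 10×12.011 + 1×18.998 + 10×1.008 + 1×126.904 + 1×15.999 = 292.09 g/mol.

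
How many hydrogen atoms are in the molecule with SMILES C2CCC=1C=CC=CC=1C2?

Hydrogens are implicit in SMILES; fill each atom to its normal valence:
  4 × C: 2 H each → 8
  4 × C (aromatic): 1 H each → 4
  2 × C (aromatic): no H
  Total hydrogens = 12.

12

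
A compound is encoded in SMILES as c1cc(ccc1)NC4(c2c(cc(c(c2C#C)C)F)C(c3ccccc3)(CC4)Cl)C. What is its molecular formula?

C26H23ClFN

Heavy atoms from the SMILES: 26 C, 1 Cl, 1 F, 1 N.
Implicit hydrogens by atom environment:
  11 × C (aromatic): 1 H each → 11
  7 × C (aromatic): no H
  3 × C: no H
  2 × C: 3 H each → 6
  2 × C: 2 H each → 4
  1 × C: 1 H
  1 × Cl: no H
  1 × F: no H
  1 × N: 1 H
  Total hydrogens = 23.
Molecular formula: C26H23ClFN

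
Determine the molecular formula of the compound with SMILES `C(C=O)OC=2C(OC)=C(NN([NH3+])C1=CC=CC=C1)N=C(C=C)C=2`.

Heavy atoms from the SMILES: 16 C, 4 N, 3 O.
Implicit hydrogens by atom environment:
  6 × C (aromatic): 1 H each → 6
  5 × C (aromatic): no H
  3 × O: no H
  2 × C: 2 H each → 4
  2 × C: 1 H each → 2
  1 × C: 3 H
  1 × N (charge +1): 3 H
  1 × N: 1 H
  1 × N (aromatic): no H
  1 × N: no H
  Total hydrogens = 19.
Net charge +1.
Molecular formula: C16H19N4O3+

C16H19N4O3+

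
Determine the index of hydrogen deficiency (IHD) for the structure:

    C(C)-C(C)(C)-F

Molecular formula from the SMILES: C5H11F.
DoU = (2C + 2 + N − H − X)/2 = (2·5 + 2 + 0 − 11 − 1)/2 = 0/2 = 0.
(Structurally: 0 ring(s) + 0 π bond(s) = 0.)

0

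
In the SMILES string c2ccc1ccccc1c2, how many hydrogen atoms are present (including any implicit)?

Hydrogens are implicit in SMILES; fill each atom to its normal valence:
  8 × C (aromatic): 1 H each → 8
  2 × C (aromatic): no H
  Total hydrogens = 8.

8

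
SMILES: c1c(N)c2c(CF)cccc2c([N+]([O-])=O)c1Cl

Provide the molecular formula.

C11H8ClFN2O2

Heavy atoms from the SMILES: 11 C, 1 Cl, 1 F, 2 N, 2 O.
Implicit hydrogens by atom environment:
  6 × C (aromatic): no H
  4 × C (aromatic): 1 H each → 4
  1 × C: 2 H
  1 × Cl: no H
  1 × F: no H
  1 × N: 2 H
  1 × N (charge +1): no H
  1 × O: no H
  1 × O (charge -1): no H
  Total hydrogens = 8.
Molecular formula: C11H8ClFN2O2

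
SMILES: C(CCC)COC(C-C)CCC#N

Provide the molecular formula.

Heavy atoms from the SMILES: 11 C, 1 N, 1 O.
Implicit hydrogens by atom environment:
  7 × C: 2 H each → 14
  2 × C: 3 H each → 6
  1 × C: 1 H
  1 × C: no H
  1 × N: no H
  1 × O: no H
  Total hydrogens = 21.
Molecular formula: C11H21NO

C11H21NO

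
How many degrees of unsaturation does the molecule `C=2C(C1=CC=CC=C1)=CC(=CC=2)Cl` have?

8

Molecular formula from the SMILES: C12H9Cl.
DoU = (2C + 2 + N − H − X)/2 = (2·12 + 2 + 0 − 9 − 1)/2 = 16/2 = 8.
(Structurally: 2 ring(s) + 6 π bond(s) = 8.)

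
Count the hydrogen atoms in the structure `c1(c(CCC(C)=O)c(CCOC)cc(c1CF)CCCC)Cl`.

Hydrogens are implicit in SMILES; fill each atom to its normal valence:
  8 × C: 2 H each → 16
  5 × C (aromatic): no H
  3 × C: 3 H each → 9
  2 × O: no H
  1 × C (aromatic): 1 H
  1 × C: no H
  1 × Cl: no H
  1 × F: no H
  Total hydrogens = 26.

26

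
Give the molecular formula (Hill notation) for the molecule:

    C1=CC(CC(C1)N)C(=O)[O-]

Heavy atoms from the SMILES: 7 C, 1 N, 2 O.
Implicit hydrogens by atom environment:
  4 × C: 1 H each → 4
  2 × C: 2 H each → 4
  1 × C: no H
  1 × N: 2 H
  1 × O: no H
  1 × O (charge -1): no H
  Total hydrogens = 10.
Net charge -1.
Molecular formula: C7H10NO2-

C7H10NO2-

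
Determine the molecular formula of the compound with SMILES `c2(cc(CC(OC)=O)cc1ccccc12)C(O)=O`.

C14H12O4

Heavy atoms from the SMILES: 14 C, 4 O.
Implicit hydrogens by atom environment:
  6 × C (aromatic): 1 H each → 6
  4 × C (aromatic): no H
  3 × O: no H
  2 × C: no H
  1 × C: 3 H
  1 × C: 2 H
  1 × O: 1 H
  Total hydrogens = 12.
Molecular formula: C14H12O4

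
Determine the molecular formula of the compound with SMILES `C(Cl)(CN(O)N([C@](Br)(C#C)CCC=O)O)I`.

Heavy atoms from the SMILES: 1 Br, 8 C, 1 Cl, 1 I, 2 N, 3 O.
Implicit hydrogens by atom environment:
  3 × C: 2 H each → 6
  3 × C: 1 H each → 3
  2 × C: no H
  2 × N: no H
  2 × O: 1 H each → 2
  1 × Br: no H
  1 × Cl: no H
  1 × I: no H
  1 × O: no H
  Total hydrogens = 11.
Molecular formula: C8H11BrClIN2O3

C8H11BrClIN2O3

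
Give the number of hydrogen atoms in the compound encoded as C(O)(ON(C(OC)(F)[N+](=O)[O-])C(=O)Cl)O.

Hydrogens are implicit in SMILES; fill each atom to its normal valence:
  4 × O: no H
  2 × C: no H
  2 × O: 1 H each → 2
  1 × C: 3 H
  1 × C: 1 H
  1 × Cl: no H
  1 × F: no H
  1 × N: no H
  1 × N (charge +1): no H
  1 × O (charge -1): no H
  Total hydrogens = 6.

6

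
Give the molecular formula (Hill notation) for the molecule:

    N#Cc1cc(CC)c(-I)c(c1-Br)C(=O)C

Heavy atoms from the SMILES: 1 Br, 11 C, 1 I, 1 N, 1 O.
Implicit hydrogens by atom environment:
  5 × C (aromatic): no H
  2 × C: 3 H each → 6
  2 × C: no H
  1 × Br: no H
  1 × C: 2 H
  1 × C (aromatic): 1 H
  1 × I: no H
  1 × N: no H
  1 × O: no H
  Total hydrogens = 9.
Molecular formula: C11H9BrINO

C11H9BrINO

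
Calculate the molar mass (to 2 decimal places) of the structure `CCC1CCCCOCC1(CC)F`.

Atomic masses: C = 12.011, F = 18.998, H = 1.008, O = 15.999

Molecular formula: C11H21FO.
M = 11×12.011 + 1×18.998 + 21×1.008 + 1×15.999 = 188.29 g/mol.

188.29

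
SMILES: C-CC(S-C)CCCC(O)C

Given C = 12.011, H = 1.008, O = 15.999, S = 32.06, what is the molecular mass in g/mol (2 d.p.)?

Molecular formula: C9H20OS.
M = 9×12.011 + 20×1.008 + 1×15.999 + 1×32.06 = 176.32 g/mol.

176.32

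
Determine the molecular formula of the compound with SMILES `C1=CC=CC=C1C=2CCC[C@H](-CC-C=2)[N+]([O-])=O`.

Heavy atoms from the SMILES: 14 C, 1 N, 2 O.
Implicit hydrogens by atom environment:
  5 × C: 2 H each → 10
  5 × C (aromatic): 1 H each → 5
  2 × C: 1 H each → 2
  1 × C: no H
  1 × C (aromatic): no H
  1 × N (charge +1): no H
  1 × O: no H
  1 × O (charge -1): no H
  Total hydrogens = 17.
Molecular formula: C14H17NO2

C14H17NO2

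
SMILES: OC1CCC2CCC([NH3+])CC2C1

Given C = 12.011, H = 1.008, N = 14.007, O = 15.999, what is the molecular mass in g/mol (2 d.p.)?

Molecular formula: C10H20NO+.
M = 10×12.011 + 20×1.008 + 1×14.007 + 1×15.999 = 170.28 g/mol.

170.28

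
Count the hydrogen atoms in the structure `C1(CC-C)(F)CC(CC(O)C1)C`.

Hydrogens are implicit in SMILES; fill each atom to its normal valence:
  5 × C: 2 H each → 10
  2 × C: 3 H each → 6
  2 × C: 1 H each → 2
  1 × C: no H
  1 × F: no H
  1 × O: 1 H
  Total hydrogens = 19.

19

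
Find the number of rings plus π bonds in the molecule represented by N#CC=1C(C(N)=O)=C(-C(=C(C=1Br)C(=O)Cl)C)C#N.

Molecular formula from the SMILES: C11H5BrClN3O2.
DoU = (2C + 2 + N − H − X)/2 = (2·11 + 2 + 3 − 5 − 2)/2 = 20/2 = 10.
(Structurally: 1 ring(s) + 9 π bond(s) = 10.)

10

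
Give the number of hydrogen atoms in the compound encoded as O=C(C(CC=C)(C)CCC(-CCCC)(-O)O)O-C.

26

Hydrogens are implicit in SMILES; fill each atom to its normal valence:
  7 × C: 2 H each → 14
  3 × C: 3 H each → 9
  3 × C: no H
  2 × O: 1 H each → 2
  2 × O: no H
  1 × C: 1 H
  Total hydrogens = 26.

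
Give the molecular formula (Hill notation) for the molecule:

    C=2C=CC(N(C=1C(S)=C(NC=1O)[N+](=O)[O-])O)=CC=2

C10H9N3O4S

Heavy atoms from the SMILES: 10 C, 3 N, 4 O, 1 S.
Implicit hydrogens by atom environment:
  5 × C (aromatic): 1 H each → 5
  5 × C (aromatic): no H
  2 × O: 1 H each → 2
  1 × N (aromatic): 1 H
  1 × N (charge +1): no H
  1 × N: no H
  1 × O: no H
  1 × O (charge -1): no H
  1 × S: 1 H
  Total hydrogens = 9.
Molecular formula: C10H9N3O4S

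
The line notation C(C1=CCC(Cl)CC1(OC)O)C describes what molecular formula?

C9H15ClO2

Heavy atoms from the SMILES: 9 C, 1 Cl, 2 O.
Implicit hydrogens by atom environment:
  3 × C: 2 H each → 6
  2 × C: 3 H each → 6
  2 × C: 1 H each → 2
  2 × C: no H
  1 × Cl: no H
  1 × O: 1 H
  1 × O: no H
  Total hydrogens = 15.
Molecular formula: C9H15ClO2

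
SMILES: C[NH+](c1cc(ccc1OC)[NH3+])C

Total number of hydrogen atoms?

Hydrogens are implicit in SMILES; fill each atom to its normal valence:
  3 × C: 3 H each → 9
  3 × C (aromatic): 1 H each → 3
  3 × C (aromatic): no H
  1 × N (charge +1): 3 H
  1 × N (charge +1): 1 H
  1 × O: no H
  Total hydrogens = 16.

16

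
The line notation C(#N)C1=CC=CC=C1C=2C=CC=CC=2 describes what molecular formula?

C13H9N

Heavy atoms from the SMILES: 13 C, 1 N.
Implicit hydrogens by atom environment:
  9 × C (aromatic): 1 H each → 9
  3 × C (aromatic): no H
  1 × C: no H
  1 × N: no H
  Total hydrogens = 9.
Molecular formula: C13H9N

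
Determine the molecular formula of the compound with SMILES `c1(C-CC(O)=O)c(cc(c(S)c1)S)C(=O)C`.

C11H12O3S2

Heavy atoms from the SMILES: 11 C, 3 O, 2 S.
Implicit hydrogens by atom environment:
  4 × C (aromatic): no H
  2 × C: 2 H each → 4
  2 × C (aromatic): 1 H each → 2
  2 × C: no H
  2 × O: no H
  2 × S: 1 H each → 2
  1 × C: 3 H
  1 × O: 1 H
  Total hydrogens = 12.
Molecular formula: C11H12O3S2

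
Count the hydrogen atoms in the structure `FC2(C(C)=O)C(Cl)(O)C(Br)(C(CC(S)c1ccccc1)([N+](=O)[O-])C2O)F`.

15

Hydrogens are implicit in SMILES; fill each atom to its normal valence:
  5 × C (aromatic): 1 H each → 5
  5 × C: no H
  2 × C: 1 H each → 2
  2 × F: no H
  2 × O: 1 H each → 2
  2 × O: no H
  1 × Br: no H
  1 × C: 3 H
  1 × C: 2 H
  1 × C (aromatic): no H
  1 × Cl: no H
  1 × N (charge +1): no H
  1 × O (charge -1): no H
  1 × S: 1 H
  Total hydrogens = 15.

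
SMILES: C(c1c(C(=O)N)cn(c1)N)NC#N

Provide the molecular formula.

Heavy atoms from the SMILES: 7 C, 5 N, 1 O.
Implicit hydrogens by atom environment:
  2 × C (aromatic): 1 H each → 2
  2 × C (aromatic): no H
  2 × C: no H
  2 × N: 2 H each → 4
  1 × C: 2 H
  1 × N: 1 H
  1 × N (aromatic): no H
  1 × N: no H
  1 × O: no H
  Total hydrogens = 9.
Molecular formula: C7H9N5O

C7H9N5O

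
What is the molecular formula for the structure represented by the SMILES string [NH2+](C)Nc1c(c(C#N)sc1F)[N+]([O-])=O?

C6H6FN4O2S+

Heavy atoms from the SMILES: 6 C, 1 F, 4 N, 2 O, 1 S.
Implicit hydrogens by atom environment:
  4 × C (aromatic): no H
  1 × C: 3 H
  1 × C: no H
  1 × F: no H
  1 × N (charge +1): 2 H
  1 × N: 1 H
  1 × N (charge +1): no H
  1 × N: no H
  1 × O: no H
  1 × O (charge -1): no H
  1 × S (aromatic): no H
  Total hydrogens = 6.
Net charge +1.
Molecular formula: C6H6FN4O2S+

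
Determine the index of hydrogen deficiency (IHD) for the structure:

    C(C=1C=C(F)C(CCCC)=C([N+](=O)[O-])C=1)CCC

5

Molecular formula from the SMILES: C14H20FNO2.
DoU = (2C + 2 + N − H − X)/2 = (2·14 + 2 + 1 − 20 − 1)/2 = 10/2 = 5.
(Structurally: 1 ring(s) + 4 π bond(s) = 5.)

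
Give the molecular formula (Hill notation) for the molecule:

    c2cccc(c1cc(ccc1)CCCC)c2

C16H18

Heavy atoms from the SMILES: 16 C.
Implicit hydrogens by atom environment:
  9 × C (aromatic): 1 H each → 9
  3 × C: 2 H each → 6
  3 × C (aromatic): no H
  1 × C: 3 H
  Total hydrogens = 18.
Molecular formula: C16H18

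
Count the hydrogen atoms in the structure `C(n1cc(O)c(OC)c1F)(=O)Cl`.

Hydrogens are implicit in SMILES; fill each atom to its normal valence:
  3 × C (aromatic): no H
  2 × O: no H
  1 × C: 3 H
  1 × C (aromatic): 1 H
  1 × C: no H
  1 × Cl: no H
  1 × F: no H
  1 × N (aromatic): no H
  1 × O: 1 H
  Total hydrogens = 5.

5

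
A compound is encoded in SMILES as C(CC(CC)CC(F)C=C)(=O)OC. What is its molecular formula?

Heavy atoms from the SMILES: 10 C, 1 F, 2 O.
Implicit hydrogens by atom environment:
  4 × C: 2 H each → 8
  3 × C: 1 H each → 3
  2 × C: 3 H each → 6
  2 × O: no H
  1 × C: no H
  1 × F: no H
  Total hydrogens = 17.
Molecular formula: C10H17FO2

C10H17FO2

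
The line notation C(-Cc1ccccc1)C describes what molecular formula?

Heavy atoms from the SMILES: 9 C.
Implicit hydrogens by atom environment:
  5 × C (aromatic): 1 H each → 5
  2 × C: 2 H each → 4
  1 × C: 3 H
  1 × C (aromatic): no H
  Total hydrogens = 12.
Molecular formula: C9H12

C9H12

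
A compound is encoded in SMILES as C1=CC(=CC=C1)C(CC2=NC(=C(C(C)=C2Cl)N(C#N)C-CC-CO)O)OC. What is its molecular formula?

Heavy atoms from the SMILES: 20 C, 1 Cl, 3 N, 3 O.
Implicit hydrogens by atom environment:
  6 × C (aromatic): no H
  5 × C: 2 H each → 10
  5 × C (aromatic): 1 H each → 5
  2 × C: 3 H each → 6
  2 × N: no H
  2 × O: 1 H each → 2
  1 × C: 1 H
  1 × C: no H
  1 × Cl: no H
  1 × N (aromatic): no H
  1 × O: no H
  Total hydrogens = 24.
Molecular formula: C20H24ClN3O3

C20H24ClN3O3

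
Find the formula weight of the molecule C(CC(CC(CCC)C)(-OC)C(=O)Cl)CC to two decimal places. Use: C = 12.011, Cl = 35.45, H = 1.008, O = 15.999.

Molecular formula: C13H25ClO2.
M = 13×12.011 + 1×35.45 + 25×1.008 + 2×15.999 = 248.79 g/mol.

248.79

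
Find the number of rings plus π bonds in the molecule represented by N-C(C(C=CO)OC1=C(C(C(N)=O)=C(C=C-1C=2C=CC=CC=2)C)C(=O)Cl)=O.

Molecular formula from the SMILES: C19H17ClN2O5.
DoU = (2C + 2 + N − H − X)/2 = (2·19 + 2 + 2 − 17 − 1)/2 = 24/2 = 12.
(Structurally: 2 ring(s) + 10 π bond(s) = 12.)

12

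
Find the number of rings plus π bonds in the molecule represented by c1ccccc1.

Molecular formula from the SMILES: C6H6.
DoU = (2C + 2 + N − H − X)/2 = (2·6 + 2 + 0 − 6 − 0)/2 = 8/2 = 4.
(Structurally: 1 ring(s) + 3 π bond(s) = 4.)

4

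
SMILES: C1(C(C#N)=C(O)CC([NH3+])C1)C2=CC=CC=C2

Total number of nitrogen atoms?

2

The symbol for nitrogen appears 2 times in the SMILES.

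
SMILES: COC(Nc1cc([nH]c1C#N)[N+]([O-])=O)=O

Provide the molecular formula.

C7H6N4O4

Heavy atoms from the SMILES: 7 C, 4 N, 4 O.
Implicit hydrogens by atom environment:
  3 × C (aromatic): no H
  3 × O: no H
  2 × C: no H
  1 × C: 3 H
  1 × C (aromatic): 1 H
  1 × N (aromatic): 1 H
  1 × N: 1 H
  1 × N: no H
  1 × N (charge +1): no H
  1 × O (charge -1): no H
  Total hydrogens = 6.
Molecular formula: C7H6N4O4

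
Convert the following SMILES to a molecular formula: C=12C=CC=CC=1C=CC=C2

Heavy atoms from the SMILES: 10 C.
Implicit hydrogens by atom environment:
  8 × C (aromatic): 1 H each → 8
  2 × C (aromatic): no H
  Total hydrogens = 8.
Molecular formula: C10H8

C10H8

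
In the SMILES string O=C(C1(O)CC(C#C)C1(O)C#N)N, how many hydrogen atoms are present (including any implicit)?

Hydrogens are implicit in SMILES; fill each atom to its normal valence:
  5 × C: no H
  2 × C: 1 H each → 2
  2 × O: 1 H each → 2
  1 × C: 2 H
  1 × N: 2 H
  1 × N: no H
  1 × O: no H
  Total hydrogens = 8.

8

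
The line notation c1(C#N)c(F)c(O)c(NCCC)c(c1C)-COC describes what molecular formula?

Heavy atoms from the SMILES: 13 C, 1 F, 2 N, 2 O.
Implicit hydrogens by atom environment:
  6 × C (aromatic): no H
  3 × C: 3 H each → 9
  3 × C: 2 H each → 6
  1 × C: no H
  1 × F: no H
  1 × N: 1 H
  1 × N: no H
  1 × O: 1 H
  1 × O: no H
  Total hydrogens = 17.
Molecular formula: C13H17FN2O2

C13H17FN2O2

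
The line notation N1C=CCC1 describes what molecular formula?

C4H7N

Heavy atoms from the SMILES: 4 C, 1 N.
Implicit hydrogens by atom environment:
  2 × C: 2 H each → 4
  2 × C: 1 H each → 2
  1 × N: 1 H
  Total hydrogens = 7.
Molecular formula: C4H7N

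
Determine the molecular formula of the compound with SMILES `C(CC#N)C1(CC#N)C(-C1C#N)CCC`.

Heavy atoms from the SMILES: 12 C, 3 N.
Implicit hydrogens by atom environment:
  5 × C: 2 H each → 10
  4 × C: no H
  3 × N: no H
  2 × C: 1 H each → 2
  1 × C: 3 H
  Total hydrogens = 15.
Molecular formula: C12H15N3

C12H15N3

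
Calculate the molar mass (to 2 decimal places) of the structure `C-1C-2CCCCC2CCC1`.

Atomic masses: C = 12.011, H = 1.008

138.25

Molecular formula: C10H18.
M = 10×12.011 + 18×1.008 = 138.25 g/mol.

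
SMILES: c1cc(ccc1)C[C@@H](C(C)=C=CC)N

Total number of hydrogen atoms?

Hydrogens are implicit in SMILES; fill each atom to its normal valence:
  5 × C (aromatic): 1 H each → 5
  2 × C: 3 H each → 6
  2 × C: 1 H each → 2
  2 × C: no H
  1 × C: 2 H
  1 × C (aromatic): no H
  1 × N: 2 H
  Total hydrogens = 17.

17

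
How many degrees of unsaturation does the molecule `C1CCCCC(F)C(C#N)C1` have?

Molecular formula from the SMILES: C9H14FN.
DoU = (2C + 2 + N − H − X)/2 = (2·9 + 2 + 1 − 14 − 1)/2 = 6/2 = 3.
(Structurally: 1 ring(s) + 2 π bond(s) = 3.)

3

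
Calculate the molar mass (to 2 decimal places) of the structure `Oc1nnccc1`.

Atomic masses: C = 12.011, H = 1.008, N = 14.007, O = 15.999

Molecular formula: C4H4N2O.
M = 4×12.011 + 4×1.008 + 2×14.007 + 1×15.999 = 96.09 g/mol.

96.09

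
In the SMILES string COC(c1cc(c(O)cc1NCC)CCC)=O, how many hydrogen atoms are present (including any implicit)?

19

Hydrogens are implicit in SMILES; fill each atom to its normal valence:
  4 × C (aromatic): no H
  3 × C: 3 H each → 9
  3 × C: 2 H each → 6
  2 × C (aromatic): 1 H each → 2
  2 × O: no H
  1 × C: no H
  1 × N: 1 H
  1 × O: 1 H
  Total hydrogens = 19.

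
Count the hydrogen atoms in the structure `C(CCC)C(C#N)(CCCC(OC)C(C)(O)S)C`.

Hydrogens are implicit in SMILES; fill each atom to its normal valence:
  6 × C: 2 H each → 12
  4 × C: 3 H each → 12
  3 × C: no H
  1 × C: 1 H
  1 × N: no H
  1 × O: 1 H
  1 × O: no H
  1 × S: 1 H
  Total hydrogens = 27.

27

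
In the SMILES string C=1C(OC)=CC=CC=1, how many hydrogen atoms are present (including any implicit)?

Hydrogens are implicit in SMILES; fill each atom to its normal valence:
  5 × C (aromatic): 1 H each → 5
  1 × C: 3 H
  1 × C (aromatic): no H
  1 × O: no H
  Total hydrogens = 8.

8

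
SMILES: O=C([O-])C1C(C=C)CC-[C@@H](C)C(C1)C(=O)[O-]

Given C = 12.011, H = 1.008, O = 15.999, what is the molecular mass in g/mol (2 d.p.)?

Molecular formula: [C12H16O4]2-.
M = 12×12.011 + 16×1.008 + 4×15.999 = 224.26 g/mol.

224.26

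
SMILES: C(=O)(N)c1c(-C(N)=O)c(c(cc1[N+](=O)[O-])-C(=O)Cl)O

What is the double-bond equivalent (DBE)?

Molecular formula from the SMILES: C9H6ClN3O6.
DoU = (2C + 2 + N − H − X)/2 = (2·9 + 2 + 3 − 6 − 1)/2 = 16/2 = 8.
(Structurally: 1 ring(s) + 7 π bond(s) = 8.)

8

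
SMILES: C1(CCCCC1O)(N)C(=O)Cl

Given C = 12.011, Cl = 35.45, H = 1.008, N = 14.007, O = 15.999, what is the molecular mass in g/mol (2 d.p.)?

177.63

Molecular formula: C7H12ClNO2.
M = 7×12.011 + 1×35.45 + 12×1.008 + 1×14.007 + 2×15.999 = 177.63 g/mol.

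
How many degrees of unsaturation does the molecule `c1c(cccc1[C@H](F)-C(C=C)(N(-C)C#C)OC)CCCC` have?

Molecular formula from the SMILES: C18H24FNO.
DoU = (2C + 2 + N − H − X)/2 = (2·18 + 2 + 1 − 24 − 1)/2 = 14/2 = 7.
(Structurally: 1 ring(s) + 6 π bond(s) = 7.)

7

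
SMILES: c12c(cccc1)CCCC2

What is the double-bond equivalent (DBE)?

Molecular formula from the SMILES: C10H12.
DoU = (2C + 2 + N − H − X)/2 = (2·10 + 2 + 0 − 12 − 0)/2 = 10/2 = 5.
(Structurally: 2 ring(s) + 3 π bond(s) = 5.)

5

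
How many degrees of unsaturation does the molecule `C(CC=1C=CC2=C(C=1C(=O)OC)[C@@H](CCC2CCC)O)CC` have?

Molecular formula from the SMILES: C19H28O3.
DoU = (2C + 2 + N − H − X)/2 = (2·19 + 2 + 0 − 28 − 0)/2 = 12/2 = 6.
(Structurally: 2 ring(s) + 4 π bond(s) = 6.)

6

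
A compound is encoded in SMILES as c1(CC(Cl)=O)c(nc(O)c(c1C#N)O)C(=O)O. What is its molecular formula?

C9H5ClN2O5

Heavy atoms from the SMILES: 9 C, 1 Cl, 2 N, 5 O.
Implicit hydrogens by atom environment:
  5 × C (aromatic): no H
  3 × C: no H
  3 × O: 1 H each → 3
  2 × O: no H
  1 × C: 2 H
  1 × Cl: no H
  1 × N (aromatic): no H
  1 × N: no H
  Total hydrogens = 5.
Molecular formula: C9H5ClN2O5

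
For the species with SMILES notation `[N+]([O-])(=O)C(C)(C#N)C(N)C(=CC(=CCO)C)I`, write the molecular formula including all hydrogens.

C10H14IN3O3

Heavy atoms from the SMILES: 10 C, 1 I, 3 N, 3 O.
Implicit hydrogens by atom environment:
  4 × C: no H
  3 × C: 1 H each → 3
  2 × C: 3 H each → 6
  1 × C: 2 H
  1 × I: no H
  1 × N: 2 H
  1 × N: no H
  1 × N (charge +1): no H
  1 × O: 1 H
  1 × O: no H
  1 × O (charge -1): no H
  Total hydrogens = 14.
Molecular formula: C10H14IN3O3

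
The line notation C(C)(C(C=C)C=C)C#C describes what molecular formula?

Heavy atoms from the SMILES: 9 C.
Implicit hydrogens by atom environment:
  5 × C: 1 H each → 5
  2 × C: 2 H each → 4
  1 × C: 3 H
  1 × C: no H
  Total hydrogens = 12.
Molecular formula: C9H12

C9H12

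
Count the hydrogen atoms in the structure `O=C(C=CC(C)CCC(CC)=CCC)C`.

24

Hydrogens are implicit in SMILES; fill each atom to its normal valence:
  4 × C: 3 H each → 12
  4 × C: 2 H each → 8
  4 × C: 1 H each → 4
  2 × C: no H
  1 × O: no H
  Total hydrogens = 24.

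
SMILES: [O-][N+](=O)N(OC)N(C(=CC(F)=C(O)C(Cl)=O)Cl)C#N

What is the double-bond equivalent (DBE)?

Molecular formula from the SMILES: C7H5Cl2FN4O5.
DoU = (2C + 2 + N − H − X)/2 = (2·7 + 2 + 4 − 5 − 3)/2 = 12/2 = 6.
(Structurally: 0 ring(s) + 6 π bond(s) = 6.)

6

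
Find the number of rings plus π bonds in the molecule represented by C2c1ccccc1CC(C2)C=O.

6

Molecular formula from the SMILES: C11H12O.
DoU = (2C + 2 + N − H − X)/2 = (2·11 + 2 + 0 − 12 − 0)/2 = 12/2 = 6.
(Structurally: 2 ring(s) + 4 π bond(s) = 6.)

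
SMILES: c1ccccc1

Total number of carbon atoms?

6

The symbol for carbon appears 6 times in the SMILES. Lowercase c denotes aromatic carbon and counts toward C.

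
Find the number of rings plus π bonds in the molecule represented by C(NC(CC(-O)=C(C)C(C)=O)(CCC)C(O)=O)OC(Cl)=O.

4

Molecular formula from the SMILES: C13H20ClNO6.
DoU = (2C + 2 + N − H − X)/2 = (2·13 + 2 + 1 − 20 − 1)/2 = 8/2 = 4.
(Structurally: 0 ring(s) + 4 π bond(s) = 4.)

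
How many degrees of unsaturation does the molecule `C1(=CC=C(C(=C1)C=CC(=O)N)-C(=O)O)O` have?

Molecular formula from the SMILES: C10H9NO4.
DoU = (2C + 2 + N − H − X)/2 = (2·10 + 2 + 1 − 9 − 0)/2 = 14/2 = 7.
(Structurally: 1 ring(s) + 6 π bond(s) = 7.)

7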